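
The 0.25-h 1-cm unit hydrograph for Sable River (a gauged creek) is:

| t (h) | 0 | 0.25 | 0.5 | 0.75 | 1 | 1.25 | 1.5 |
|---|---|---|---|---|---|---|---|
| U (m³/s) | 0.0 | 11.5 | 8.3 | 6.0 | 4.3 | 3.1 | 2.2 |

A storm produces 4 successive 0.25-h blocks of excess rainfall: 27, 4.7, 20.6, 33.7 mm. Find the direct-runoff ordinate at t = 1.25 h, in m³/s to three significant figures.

Q ≈ 50.7 m³/s

By discrete convolution, Q_j = Σ (P_i / 10 mm) · U_{j−i}.
At t = 1.25 h (j=5): Q = (27/10)·3.1 + (4.7/10)·4.3 + (20.6/10)·6.0 + (33.7/10)·8.3 = 50.7 m³/s.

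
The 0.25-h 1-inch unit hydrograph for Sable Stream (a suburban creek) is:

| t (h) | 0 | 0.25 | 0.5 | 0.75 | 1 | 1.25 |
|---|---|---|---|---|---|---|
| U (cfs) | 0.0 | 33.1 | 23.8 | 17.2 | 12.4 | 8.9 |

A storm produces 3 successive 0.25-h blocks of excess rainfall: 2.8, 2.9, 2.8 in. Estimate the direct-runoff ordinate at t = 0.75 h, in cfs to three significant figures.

By discrete convolution, Q_j = Σ (P_i / 1 in) · U_{j−i}.
At t = 0.75 h (j=3): Q = (2.8/1)·17.2 + (2.9/1)·23.8 + (2.8/1)·33.1 = 210 cfs.

Q ≈ 210 cfs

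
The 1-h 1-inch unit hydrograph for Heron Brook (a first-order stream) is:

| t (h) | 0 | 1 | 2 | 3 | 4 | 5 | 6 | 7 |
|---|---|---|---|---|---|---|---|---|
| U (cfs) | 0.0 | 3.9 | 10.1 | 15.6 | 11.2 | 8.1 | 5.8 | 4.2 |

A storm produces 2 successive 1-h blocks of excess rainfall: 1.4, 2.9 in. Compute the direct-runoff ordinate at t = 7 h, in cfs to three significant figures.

By discrete convolution, Q_j = Σ (P_i / 1 in) · U_{j−i}.
At t = 7 h (j=7): Q = (1.4/1)·4.2 + (2.9/1)·5.8 = 22.7 cfs.

Q ≈ 22.7 cfs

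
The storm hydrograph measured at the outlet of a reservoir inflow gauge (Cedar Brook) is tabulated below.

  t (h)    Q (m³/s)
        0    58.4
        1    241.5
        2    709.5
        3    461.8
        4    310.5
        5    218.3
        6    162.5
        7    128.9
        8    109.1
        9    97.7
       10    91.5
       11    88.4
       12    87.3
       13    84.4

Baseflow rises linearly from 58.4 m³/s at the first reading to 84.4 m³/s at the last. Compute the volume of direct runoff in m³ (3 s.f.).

V ≈ 6.66 × 10^6 m³

Direct-runoff ordinates (Q − Q_b): 0.00, 181.10, 647.10, 397.40, 244.10, 149.90, 92.10, 56.50, 34.70, 21.30, 13.10, 8.00, 4.90, 0.00 m³/s.
ΣQ_DR = 1850 m³/s.
With Δt = 1 h = 3600 s, V = ΣQ_DR · Δt = 1850 × 3600 = 6.66 × 10^6 m³.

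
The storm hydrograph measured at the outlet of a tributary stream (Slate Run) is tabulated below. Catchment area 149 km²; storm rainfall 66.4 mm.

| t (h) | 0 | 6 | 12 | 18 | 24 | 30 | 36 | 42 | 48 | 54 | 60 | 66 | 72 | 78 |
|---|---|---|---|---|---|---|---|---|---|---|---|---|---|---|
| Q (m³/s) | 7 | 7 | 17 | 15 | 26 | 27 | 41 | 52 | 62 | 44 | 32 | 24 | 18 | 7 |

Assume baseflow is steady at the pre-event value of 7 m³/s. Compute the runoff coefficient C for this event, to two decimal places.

C ≈ 0.61

ΣQ_DR = 281.0 m³/s; V = ΣQ_DR·Δt = 6.070 × 10^6 m³.
Runoff depth d = V / A = 40.74 mm.
C = d / P = 40.74 / 66.4 = 0.61.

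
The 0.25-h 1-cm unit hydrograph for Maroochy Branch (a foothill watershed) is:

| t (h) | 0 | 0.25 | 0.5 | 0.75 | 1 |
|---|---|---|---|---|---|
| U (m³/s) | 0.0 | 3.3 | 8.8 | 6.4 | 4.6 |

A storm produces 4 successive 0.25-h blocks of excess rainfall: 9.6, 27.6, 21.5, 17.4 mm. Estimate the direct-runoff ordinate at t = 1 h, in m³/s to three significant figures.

By discrete convolution, Q_j = Σ (P_i / 10 mm) · U_{j−i}.
At t = 1 h (j=4): Q = (9.6/10)·4.6 + (27.6/10)·6.4 + (21.5/10)·8.8 + (17.4/10)·3.3 = 46.7 m³/s.

Q ≈ 46.7 m³/s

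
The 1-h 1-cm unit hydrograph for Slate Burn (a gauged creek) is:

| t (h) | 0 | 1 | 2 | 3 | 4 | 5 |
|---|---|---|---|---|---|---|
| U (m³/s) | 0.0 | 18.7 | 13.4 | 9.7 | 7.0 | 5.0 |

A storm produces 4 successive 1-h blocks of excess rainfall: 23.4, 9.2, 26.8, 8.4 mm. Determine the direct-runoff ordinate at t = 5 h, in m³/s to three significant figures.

Q ≈ 55.4 m³/s

By discrete convolution, Q_j = Σ (P_i / 10 mm) · U_{j−i}.
At t = 5 h (j=5): Q = (23.4/10)·5.0 + (9.2/10)·7.0 + (26.8/10)·9.7 + (8.4/10)·13.4 = 55.4 m³/s.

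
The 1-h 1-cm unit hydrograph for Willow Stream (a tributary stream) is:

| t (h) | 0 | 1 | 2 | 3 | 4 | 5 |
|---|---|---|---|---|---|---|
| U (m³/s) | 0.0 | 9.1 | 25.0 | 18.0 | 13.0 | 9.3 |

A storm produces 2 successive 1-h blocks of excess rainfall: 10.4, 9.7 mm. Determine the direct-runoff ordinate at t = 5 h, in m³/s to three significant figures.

By discrete convolution, Q_j = Σ (P_i / 10 mm) · U_{j−i}.
At t = 5 h (j=5): Q = (10.4/10)·9.3 + (9.7/10)·13.0 = 22.3 m³/s.

Q ≈ 22.3 m³/s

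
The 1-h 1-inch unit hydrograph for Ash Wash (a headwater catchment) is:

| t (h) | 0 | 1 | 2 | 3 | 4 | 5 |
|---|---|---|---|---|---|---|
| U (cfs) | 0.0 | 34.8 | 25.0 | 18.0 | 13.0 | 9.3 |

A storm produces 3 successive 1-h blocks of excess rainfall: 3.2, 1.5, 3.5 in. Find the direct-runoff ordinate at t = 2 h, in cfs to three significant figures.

By discrete convolution, Q_j = Σ (P_i / 1 in) · U_{j−i}.
At t = 2 h (j=2): Q = (3.2/1)·25.0 + (1.5/1)·34.8 + (3.5/1)·0.0 = 132 cfs.

Q ≈ 132 cfs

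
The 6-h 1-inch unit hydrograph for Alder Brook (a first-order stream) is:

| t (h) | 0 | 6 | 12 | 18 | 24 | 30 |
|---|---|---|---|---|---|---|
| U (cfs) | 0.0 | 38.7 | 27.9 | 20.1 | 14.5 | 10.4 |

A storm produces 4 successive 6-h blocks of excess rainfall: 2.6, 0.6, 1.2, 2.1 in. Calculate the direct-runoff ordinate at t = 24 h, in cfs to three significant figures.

Q ≈ 165 cfs

By discrete convolution, Q_j = Σ (P_i / 1 in) · U_{j−i}.
At t = 24 h (j=4): Q = (2.6/1)·14.5 + (0.6/1)·20.1 + (1.2/1)·27.9 + (2.1/1)·38.7 = 165 cfs.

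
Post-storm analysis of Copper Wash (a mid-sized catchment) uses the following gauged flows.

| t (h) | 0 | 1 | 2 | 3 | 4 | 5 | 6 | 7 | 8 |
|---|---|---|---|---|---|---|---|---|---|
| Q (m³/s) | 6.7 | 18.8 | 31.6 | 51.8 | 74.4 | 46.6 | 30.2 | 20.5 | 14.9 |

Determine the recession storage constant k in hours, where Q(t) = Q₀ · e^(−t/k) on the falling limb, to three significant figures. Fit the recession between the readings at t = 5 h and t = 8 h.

On the falling limb, Q drops from 46.6 to 14.9 m³/s between t = 5 h and t = 8 h (Δt = 3 h).
k = −Δt / ln(Q₂/Q₁) = −3 / ln(14.9/46.6) = 2.63 h.

k ≈ 2.63 h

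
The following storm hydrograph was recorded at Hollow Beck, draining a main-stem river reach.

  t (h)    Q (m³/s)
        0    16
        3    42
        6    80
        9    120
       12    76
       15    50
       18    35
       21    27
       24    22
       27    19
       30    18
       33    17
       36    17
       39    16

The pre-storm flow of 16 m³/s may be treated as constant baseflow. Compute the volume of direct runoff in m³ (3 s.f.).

V ≈ 3.57 × 10^6 m³

Direct-runoff ordinates (Q − Q_b): 0.0, 26.0, 64.0, 104.0, 60.0, 34.0, 19.0, 11.0, 6.0, 3.0, 2.0, 1.0, 1.0, 0.0 m³/s.
ΣQ_DR = 331.0 m³/s.
With Δt = 3 h = 10800 s, V = ΣQ_DR · Δt = 331.0 × 10800 = 3.57 × 10^6 m³.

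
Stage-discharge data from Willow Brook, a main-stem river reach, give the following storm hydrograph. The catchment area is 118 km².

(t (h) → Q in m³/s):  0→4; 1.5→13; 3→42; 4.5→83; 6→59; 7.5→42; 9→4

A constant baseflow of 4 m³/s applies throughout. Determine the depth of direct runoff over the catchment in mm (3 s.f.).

d ≈ 10.0 mm

Direct runoff: 0.0, 9.0, 38.0, 79.0, 55.0, 38.0, 0.0 m³/s; ΣQ_DR = 219.0 m³/s.
V = ΣQ_DR · Δt = 219.0 × 5400 s = 1.183 × 10^6 m³.
Over A = 118 km², depth = V / A = 10.0 mm.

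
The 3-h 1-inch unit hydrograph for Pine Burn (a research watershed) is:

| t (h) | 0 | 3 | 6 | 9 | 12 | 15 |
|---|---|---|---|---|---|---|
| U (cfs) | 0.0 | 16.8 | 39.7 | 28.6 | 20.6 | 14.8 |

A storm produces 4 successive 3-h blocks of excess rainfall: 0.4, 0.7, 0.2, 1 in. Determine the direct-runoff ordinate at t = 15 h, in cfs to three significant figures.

By discrete convolution, Q_j = Σ (P_i / 1 in) · U_{j−i}.
At t = 15 h (j=5): Q = (0.4/1)·14.8 + (0.7/1)·20.6 + (0.2/1)·28.6 + (1/1)·39.7 = 65.8 cfs.

Q ≈ 65.8 cfs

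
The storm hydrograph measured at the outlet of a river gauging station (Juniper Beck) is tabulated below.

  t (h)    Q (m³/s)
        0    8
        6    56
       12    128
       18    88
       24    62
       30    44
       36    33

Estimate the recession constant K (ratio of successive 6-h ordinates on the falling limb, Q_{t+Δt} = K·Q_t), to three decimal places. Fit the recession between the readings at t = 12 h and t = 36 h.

K ≈ 0.713

Using the recession-limb readings at t = 12 h and t = 36 h: Q falls from 128 to 33 m³/s over 4 intervals.
K = (Q₂/Q₁)^(1/4) = (33/128)^(1/4) = 0.713.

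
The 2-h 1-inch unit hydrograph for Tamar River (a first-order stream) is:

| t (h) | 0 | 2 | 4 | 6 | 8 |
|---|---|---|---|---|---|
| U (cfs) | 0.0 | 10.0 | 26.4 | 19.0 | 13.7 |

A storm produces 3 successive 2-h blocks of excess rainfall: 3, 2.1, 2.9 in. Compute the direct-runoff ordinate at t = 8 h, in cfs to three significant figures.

By discrete convolution, Q_j = Σ (P_i / 1 in) · U_{j−i}.
At t = 8 h (j=4): Q = (3/1)·13.7 + (2.1/1)·19.0 + (2.9/1)·26.4 = 158 cfs.

Q ≈ 158 cfs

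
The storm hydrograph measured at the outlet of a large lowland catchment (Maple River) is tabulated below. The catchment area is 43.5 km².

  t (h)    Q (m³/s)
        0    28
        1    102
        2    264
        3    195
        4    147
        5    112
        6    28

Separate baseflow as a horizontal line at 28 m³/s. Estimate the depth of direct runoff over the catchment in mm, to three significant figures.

Direct runoff: 0.0, 74.0, 236.0, 167.0, 119.0, 84.0, 0.0 m³/s; ΣQ_DR = 680.0 m³/s.
V = ΣQ_DR · Δt = 680.0 × 3600 s = 2.448 × 10^6 m³.
Over A = 43.5 km², depth = V / A = 56.3 mm.

d ≈ 56.3 mm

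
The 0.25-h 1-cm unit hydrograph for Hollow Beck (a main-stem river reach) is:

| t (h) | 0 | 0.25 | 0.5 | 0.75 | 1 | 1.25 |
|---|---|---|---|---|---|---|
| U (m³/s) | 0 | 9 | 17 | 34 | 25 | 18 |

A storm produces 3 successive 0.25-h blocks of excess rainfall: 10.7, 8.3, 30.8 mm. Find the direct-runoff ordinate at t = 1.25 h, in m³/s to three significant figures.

By discrete convolution, Q_j = Σ (P_i / 10 mm) · U_{j−i}.
At t = 1.25 h (j=5): Q = (10.7/10)·18 + (8.3/10)·25 + (30.8/10)·34 = 145 m³/s.

Q ≈ 145 m³/s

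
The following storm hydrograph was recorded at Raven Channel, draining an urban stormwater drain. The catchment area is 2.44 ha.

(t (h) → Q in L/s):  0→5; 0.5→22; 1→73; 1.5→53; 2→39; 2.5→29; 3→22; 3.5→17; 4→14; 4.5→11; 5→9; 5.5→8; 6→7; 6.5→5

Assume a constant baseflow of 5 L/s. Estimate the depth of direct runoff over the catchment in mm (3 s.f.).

d ≈ 18.0 mm

Direct runoff: 0.0, 17.0, 68.0, 48.0, 34.0, 24.0, 17.0, 12.0, 9.0, 6.0, 4.0, 3.0, 2.0, 0.0 L/s; ΣQ_DR = 244.0 L/s.
V = ΣQ_DR · Δt = 244.0 × 1800 s = 4.392 × 10^5 L.
Over A = 2.44 ha, depth = V / A = 18.0 mm.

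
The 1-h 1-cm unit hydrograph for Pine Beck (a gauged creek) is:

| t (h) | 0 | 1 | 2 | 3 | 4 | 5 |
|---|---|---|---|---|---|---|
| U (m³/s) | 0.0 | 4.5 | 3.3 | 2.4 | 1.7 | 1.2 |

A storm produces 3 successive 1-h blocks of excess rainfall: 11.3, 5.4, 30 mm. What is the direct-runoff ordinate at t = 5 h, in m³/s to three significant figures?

Q ≈ 9.47 m³/s

By discrete convolution, Q_j = Σ (P_i / 10 mm) · U_{j−i}.
At t = 5 h (j=5): Q = (11.3/10)·1.2 + (5.4/10)·1.7 + (30/10)·2.4 = 9.47 m³/s.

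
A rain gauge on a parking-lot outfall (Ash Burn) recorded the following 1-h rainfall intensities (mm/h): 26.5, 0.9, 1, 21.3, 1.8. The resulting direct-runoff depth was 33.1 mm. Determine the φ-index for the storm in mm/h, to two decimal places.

φ ≈ 7.35 mm/h

Only the 2 blocks with intensity above φ contribute runoff: 26.5, 21.3 mm/h.
Σ(I−φ)·Δt = d  ⇒  (26.5+21.3 − 2φ)·1 = 33.1
φ = (47.80 − 33.1/1) / 2 = 7.35 mm/h.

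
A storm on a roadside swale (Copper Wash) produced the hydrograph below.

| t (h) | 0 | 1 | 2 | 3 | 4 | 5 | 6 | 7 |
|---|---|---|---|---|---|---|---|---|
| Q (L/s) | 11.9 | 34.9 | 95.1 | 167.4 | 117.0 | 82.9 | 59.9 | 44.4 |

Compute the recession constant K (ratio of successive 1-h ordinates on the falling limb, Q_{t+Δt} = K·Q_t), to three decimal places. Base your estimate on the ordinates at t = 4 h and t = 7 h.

K ≈ 0.724

Using the recession-limb readings at t = 4 h and t = 7 h: Q falls from 117.0 to 44.4 L/s over 3 intervals.
K = (Q₂/Q₁)^(1/3) = (44.4/117.0)^(1/3) = 0.724.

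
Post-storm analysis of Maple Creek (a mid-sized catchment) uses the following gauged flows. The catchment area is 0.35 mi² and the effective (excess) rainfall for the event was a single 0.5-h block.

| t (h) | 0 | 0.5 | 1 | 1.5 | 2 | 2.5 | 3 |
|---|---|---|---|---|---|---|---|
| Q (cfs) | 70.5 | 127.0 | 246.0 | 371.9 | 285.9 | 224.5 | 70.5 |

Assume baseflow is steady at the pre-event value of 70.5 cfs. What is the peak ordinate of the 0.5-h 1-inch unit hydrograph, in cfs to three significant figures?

Direct runoff: 0.0, 56.5, 175.5, 301.4, 215.4, 154.0, 0.0 cfs; ΣQ_DR = 902.8 cfs, peak = 301.4 cfs.
Runoff depth d = ΣQ_DR·Δt / A = 902.8 × 1800 / (0.35 mi²) = 1.999 in.
The 1-inch UH is the DRH scaled by (1 in)/d, so U_p = 301.4 × 1/1.999 = 151 cfs.

U_p ≈ 151 cfs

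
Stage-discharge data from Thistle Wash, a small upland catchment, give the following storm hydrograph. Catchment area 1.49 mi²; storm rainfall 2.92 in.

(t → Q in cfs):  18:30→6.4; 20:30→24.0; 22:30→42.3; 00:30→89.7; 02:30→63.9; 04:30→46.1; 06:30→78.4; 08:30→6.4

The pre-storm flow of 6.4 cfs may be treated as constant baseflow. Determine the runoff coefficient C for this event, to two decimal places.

C ≈ 0.22

ΣQ_DR = 306.0 cfs; V = ΣQ_DR·Δt = 2.203 × 10^6 ft³.
Runoff depth d = V / A = 0.6365 in.
C = d / P = 0.6365 / 2.92 = 0.22.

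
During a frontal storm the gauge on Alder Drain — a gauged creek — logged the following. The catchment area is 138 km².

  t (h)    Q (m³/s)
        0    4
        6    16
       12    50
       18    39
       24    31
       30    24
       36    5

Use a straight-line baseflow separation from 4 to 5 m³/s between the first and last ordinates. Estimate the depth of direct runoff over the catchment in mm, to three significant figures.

Direct runoff: 0.00, 11.83, 45.67, 34.50, 26.33, 19.17, 0.00 m³/s; ΣQ_DR = 137.5 m³/s.
V = ΣQ_DR · Δt = 137.5 × 21600 s = 2.970 × 10^6 m³.
Over A = 138 km², depth = V / A = 21.5 mm.

d ≈ 21.5 mm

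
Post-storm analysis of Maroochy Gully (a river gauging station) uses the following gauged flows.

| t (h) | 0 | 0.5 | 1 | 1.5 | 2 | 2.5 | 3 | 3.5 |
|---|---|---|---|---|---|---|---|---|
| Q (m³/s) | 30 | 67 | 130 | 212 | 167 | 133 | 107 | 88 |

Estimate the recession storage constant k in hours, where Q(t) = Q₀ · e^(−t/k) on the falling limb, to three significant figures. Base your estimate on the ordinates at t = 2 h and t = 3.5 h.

On the falling limb, Q drops from 167 to 88 m³/s between t = 2 h and t = 3.5 h (Δt = 1.5 h).
k = −Δt / ln(Q₂/Q₁) = −1.5 / ln(88/167) = 2.34 h.

k ≈ 2.34 h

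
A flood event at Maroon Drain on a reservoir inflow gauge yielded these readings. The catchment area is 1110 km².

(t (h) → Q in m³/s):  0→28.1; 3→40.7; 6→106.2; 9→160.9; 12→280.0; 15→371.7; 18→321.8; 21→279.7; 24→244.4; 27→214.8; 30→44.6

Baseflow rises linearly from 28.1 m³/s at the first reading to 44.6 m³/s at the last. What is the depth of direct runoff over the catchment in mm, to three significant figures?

d ≈ 16.5 mm

Direct runoff: 0.00, 10.95, 74.80, 127.85, 245.30, 335.35, 283.80, 240.05, 203.10, 171.85, 0.00 m³/s; ΣQ_DR = 1693 m³/s.
V = ΣQ_DR · Δt = 1693 × 10800 s = 1.828 × 10^7 m³.
Over A = 1110 km², depth = V / A = 16.5 mm.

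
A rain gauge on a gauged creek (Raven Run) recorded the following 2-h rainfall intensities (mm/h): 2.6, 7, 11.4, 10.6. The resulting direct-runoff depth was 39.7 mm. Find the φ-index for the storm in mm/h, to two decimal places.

Only the 3 blocks with intensity above φ contribute runoff: 7, 11.4, 10.6 mm/h.
Σ(I−φ)·Δt = d  ⇒  (7+11.4+10.6 − 3φ)·2 = 39.7
φ = (29.00 − 39.7/2) / 3 = 3.05 mm/h.

φ ≈ 3.05 mm/h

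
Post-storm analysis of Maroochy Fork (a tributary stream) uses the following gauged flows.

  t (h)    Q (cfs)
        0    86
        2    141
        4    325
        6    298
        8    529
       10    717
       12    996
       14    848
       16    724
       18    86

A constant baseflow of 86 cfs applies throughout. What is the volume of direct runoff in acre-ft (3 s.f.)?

Direct-runoff ordinates (Q − Q_b): 0.0, 55.0, 239.0, 212.0, 443.0, 631.0, 910.0, 762.0, 638.0, 0.0 cfs.
ΣQ_DR = 3890 cfs.
With Δt = 2 h = 7200 s, V = ΣQ_DR · Δt = 3890 × 7200 = 2.80 × 10^7 ft³ = 643 acre-ft.

V ≈ 643 acre-ft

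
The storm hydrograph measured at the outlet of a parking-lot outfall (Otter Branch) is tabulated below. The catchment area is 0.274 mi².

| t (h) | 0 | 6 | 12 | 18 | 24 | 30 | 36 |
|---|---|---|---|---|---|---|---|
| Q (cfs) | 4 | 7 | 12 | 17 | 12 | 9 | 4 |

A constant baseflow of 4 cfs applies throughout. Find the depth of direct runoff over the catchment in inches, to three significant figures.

Direct runoff: 0.0, 3.0, 8.0, 13.0, 8.0, 5.0, 0.0 cfs; ΣQ_DR = 37.00 cfs.
V = ΣQ_DR · Δt = 37.00 × 21600 s = 7.992 × 10^5 ft³.
Over A = 0.274 mi², depth = V / A = 1.26 in.

d ≈ 1.26 in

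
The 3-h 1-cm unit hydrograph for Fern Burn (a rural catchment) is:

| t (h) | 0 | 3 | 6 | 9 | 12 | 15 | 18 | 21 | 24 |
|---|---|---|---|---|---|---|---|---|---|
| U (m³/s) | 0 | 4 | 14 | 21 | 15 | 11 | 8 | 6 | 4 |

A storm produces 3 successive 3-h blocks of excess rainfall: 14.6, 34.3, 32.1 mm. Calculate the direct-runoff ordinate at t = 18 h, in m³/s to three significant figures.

Q ≈ 97.6 m³/s

By discrete convolution, Q_j = Σ (P_i / 10 mm) · U_{j−i}.
At t = 18 h (j=6): Q = (14.6/10)·8 + (34.3/10)·11 + (32.1/10)·15 = 97.6 m³/s.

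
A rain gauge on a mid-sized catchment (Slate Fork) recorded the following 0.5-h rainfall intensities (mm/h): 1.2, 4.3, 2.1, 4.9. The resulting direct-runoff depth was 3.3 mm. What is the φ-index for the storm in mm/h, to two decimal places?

Only the 3 blocks with intensity above φ contribute runoff: 4.3, 2.1, 4.9 mm/h.
Σ(I−φ)·Δt = d  ⇒  (4.3+2.1+4.9 − 3φ)·0.5 = 3.3
φ = (11.30 − 3.3/0.5) / 3 = 1.57 mm/h.

φ ≈ 1.57 mm/h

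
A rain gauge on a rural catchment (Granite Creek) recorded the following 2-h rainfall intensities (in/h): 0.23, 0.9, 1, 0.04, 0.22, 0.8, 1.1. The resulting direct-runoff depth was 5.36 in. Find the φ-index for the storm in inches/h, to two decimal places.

Only the 4 blocks with intensity above φ contribute runoff: 0.9, 1, 0.8, 1.1 in/h.
Σ(I−φ)·Δt = d  ⇒  (0.9+1+0.8+1.1 − 4φ)·2 = 5.36
φ = (3.800 − 5.36/2) / 4 = 0.28 in/h.

φ ≈ 0.28 in/h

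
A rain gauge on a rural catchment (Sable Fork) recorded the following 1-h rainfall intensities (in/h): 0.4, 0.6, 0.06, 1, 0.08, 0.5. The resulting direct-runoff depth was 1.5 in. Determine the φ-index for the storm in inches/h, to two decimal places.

φ ≈ 0.25 in/h

Only the 4 blocks with intensity above φ contribute runoff: 0.4, 0.6, 1, 0.5 in/h.
Σ(I−φ)·Δt = d  ⇒  (0.4+0.6+1+0.5 − 4φ)·1 = 1.5
φ = (2.500 − 1.5/1) / 4 = 0.25 in/h.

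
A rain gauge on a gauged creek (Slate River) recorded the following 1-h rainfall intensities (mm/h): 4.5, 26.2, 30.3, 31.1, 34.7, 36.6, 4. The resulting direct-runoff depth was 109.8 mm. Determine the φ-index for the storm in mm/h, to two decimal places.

φ ≈ 9.82 mm/h

Only the 5 blocks with intensity above φ contribute runoff: 26.2, 30.3, 31.1, 34.7, 36.6 mm/h.
Σ(I−φ)·Δt = d  ⇒  (26.2+30.3+31.1+34.7+36.6 − 5φ)·1 = 109.8
φ = (158.9 − 109.8/1) / 5 = 9.82 mm/h.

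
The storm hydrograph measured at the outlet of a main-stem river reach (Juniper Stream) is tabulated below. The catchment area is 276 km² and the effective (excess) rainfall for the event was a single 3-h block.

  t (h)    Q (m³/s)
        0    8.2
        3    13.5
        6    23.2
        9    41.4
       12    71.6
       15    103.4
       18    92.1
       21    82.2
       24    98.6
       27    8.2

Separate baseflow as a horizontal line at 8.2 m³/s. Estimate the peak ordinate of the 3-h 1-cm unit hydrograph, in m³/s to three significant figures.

U_p ≈ 52.8 m³/s

Direct runoff: 0.0, 5.3, 15.0, 33.2, 63.4, 95.2, 83.9, 74.0, 90.4, 0.0 m³/s; ΣQ_DR = 460.4 m³/s, peak = 95.2 m³/s.
Runoff depth d = ΣQ_DR·Δt / A = 460.4 × 10800 / (276 km²) = 18.02 mm.
The 1-cm UH is the DRH scaled by (10 mm)/d, so U_p = 95.2 × 10/18.02 = 52.8 m³/s.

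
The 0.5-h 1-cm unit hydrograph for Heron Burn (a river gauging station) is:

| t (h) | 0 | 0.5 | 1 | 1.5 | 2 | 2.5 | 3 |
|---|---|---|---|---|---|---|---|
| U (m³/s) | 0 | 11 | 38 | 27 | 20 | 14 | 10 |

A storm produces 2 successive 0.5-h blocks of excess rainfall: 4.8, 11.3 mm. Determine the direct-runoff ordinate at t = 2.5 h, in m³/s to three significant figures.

Q ≈ 29.3 m³/s

By discrete convolution, Q_j = Σ (P_i / 10 mm) · U_{j−i}.
At t = 2.5 h (j=5): Q = (4.8/10)·14 + (11.3/10)·20 = 29.3 m³/s.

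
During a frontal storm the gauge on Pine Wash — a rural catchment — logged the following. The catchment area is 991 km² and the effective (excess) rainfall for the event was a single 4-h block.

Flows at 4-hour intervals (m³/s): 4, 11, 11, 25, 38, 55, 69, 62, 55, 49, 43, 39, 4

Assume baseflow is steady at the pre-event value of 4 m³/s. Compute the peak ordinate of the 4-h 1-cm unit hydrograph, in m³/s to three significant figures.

U_p ≈ 108 m³/s

Direct runoff: 0.0, 7.0, 7.0, 21.0, 34.0, 51.0, 65.0, 58.0, 51.0, 45.0, 39.0, 35.0, 0.0 m³/s; ΣQ_DR = 413.0 m³/s, peak = 65.0 m³/s.
Runoff depth d = ΣQ_DR·Δt / A = 413.0 × 14400 / (991 km²) = 6.001 mm.
The 1-cm UH is the DRH scaled by (10 mm)/d, so U_p = 65.0 × 10/6.001 = 108 m³/s.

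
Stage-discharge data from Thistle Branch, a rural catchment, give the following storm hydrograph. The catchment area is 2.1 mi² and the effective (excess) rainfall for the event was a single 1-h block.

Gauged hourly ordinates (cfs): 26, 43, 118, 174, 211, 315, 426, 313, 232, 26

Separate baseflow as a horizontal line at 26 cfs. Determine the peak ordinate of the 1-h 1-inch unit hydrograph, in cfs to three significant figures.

U_p ≈ 334 cfs

Direct runoff: 0.0, 17.0, 92.0, 148.0, 185.0, 289.0, 400.0, 287.0, 206.0, 0.0 cfs; ΣQ_DR = 1624 cfs, peak = 400.0 cfs.
Runoff depth d = ΣQ_DR·Δt / A = 1624 × 3600 / (2.1 mi²) = 1.198 in.
The 1-inch UH is the DRH scaled by (1 in)/d, so U_p = 400.0 × 1/1.198 = 334 cfs.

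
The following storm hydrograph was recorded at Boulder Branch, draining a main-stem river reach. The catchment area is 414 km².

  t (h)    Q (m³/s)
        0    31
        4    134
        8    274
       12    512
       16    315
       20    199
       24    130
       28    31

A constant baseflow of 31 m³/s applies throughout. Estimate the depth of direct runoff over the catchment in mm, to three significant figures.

Direct runoff: 0.0, 103.0, 243.0, 481.0, 284.0, 168.0, 99.0, 0.0 m³/s; ΣQ_DR = 1378 m³/s.
V = ΣQ_DR · Δt = 1378 × 14400 s = 1.984 × 10^7 m³.
Over A = 414 km², depth = V / A = 47.9 mm.

d ≈ 47.9 mm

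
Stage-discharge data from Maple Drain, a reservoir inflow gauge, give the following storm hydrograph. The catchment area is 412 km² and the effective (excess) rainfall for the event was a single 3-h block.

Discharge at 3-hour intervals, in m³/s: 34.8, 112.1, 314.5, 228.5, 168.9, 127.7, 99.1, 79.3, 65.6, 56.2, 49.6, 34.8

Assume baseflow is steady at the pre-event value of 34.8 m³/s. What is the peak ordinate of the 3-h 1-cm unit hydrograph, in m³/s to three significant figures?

U_p ≈ 112 m³/s

Direct runoff: 0.0, 77.3, 279.7, 193.7, 134.1, 92.9, 64.3, 44.5, 30.8, 21.4, 14.8, 0.0 m³/s; ΣQ_DR = 953.5 m³/s, peak = 279.7 m³/s.
Runoff depth d = ΣQ_DR·Δt / A = 953.5 × 10800 / (412 km²) = 24.99 mm.
The 1-cm UH is the DRH scaled by (10 mm)/d, so U_p = 279.7 × 10/24.99 = 112 m³/s.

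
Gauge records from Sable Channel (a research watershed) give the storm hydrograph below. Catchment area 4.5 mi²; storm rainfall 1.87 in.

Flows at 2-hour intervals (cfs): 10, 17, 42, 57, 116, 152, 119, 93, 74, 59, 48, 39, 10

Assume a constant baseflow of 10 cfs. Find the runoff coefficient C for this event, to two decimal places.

ΣQ_DR = 706.0 cfs; V = ΣQ_DR·Δt = 5.083 × 10^6 ft³.
Runoff depth d = V / A = 0.4862 in.
C = d / P = 0.4862 / 1.87 = 0.26.

C ≈ 0.26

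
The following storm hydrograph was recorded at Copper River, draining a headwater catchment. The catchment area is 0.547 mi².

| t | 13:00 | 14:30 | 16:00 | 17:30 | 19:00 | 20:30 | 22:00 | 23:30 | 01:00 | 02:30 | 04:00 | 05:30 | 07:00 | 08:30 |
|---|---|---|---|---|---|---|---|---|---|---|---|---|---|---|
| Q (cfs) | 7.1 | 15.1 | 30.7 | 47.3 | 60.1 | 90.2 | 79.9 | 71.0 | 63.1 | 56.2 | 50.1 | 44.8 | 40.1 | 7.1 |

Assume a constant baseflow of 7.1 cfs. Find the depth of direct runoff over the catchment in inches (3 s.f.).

d ≈ 2.39 in

Direct runoff: 0.0, 8.0, 23.6, 40.2, 53.0, 83.1, 72.8, 63.9, 56.0, 49.1, 43.0, 37.7, 33.0, 0.0 cfs; ΣQ_DR = 563.4 cfs.
V = ΣQ_DR · Δt = 563.4 × 5400 s = 3.042 × 10^6 ft³.
Over A = 0.547 mi², depth = V / A = 2.39 in.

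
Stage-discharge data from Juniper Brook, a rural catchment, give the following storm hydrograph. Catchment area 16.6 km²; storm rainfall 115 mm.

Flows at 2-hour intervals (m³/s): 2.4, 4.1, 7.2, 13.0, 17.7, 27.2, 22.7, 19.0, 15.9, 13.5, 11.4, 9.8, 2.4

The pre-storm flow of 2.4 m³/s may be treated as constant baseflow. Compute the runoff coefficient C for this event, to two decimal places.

C ≈ 0.51

ΣQ_DR = 135.1 m³/s; V = ΣQ_DR·Δt = 9.727 × 10^5 m³.
Runoff depth d = V / A = 58.60 mm.
C = d / P = 58.60 / 115 = 0.51.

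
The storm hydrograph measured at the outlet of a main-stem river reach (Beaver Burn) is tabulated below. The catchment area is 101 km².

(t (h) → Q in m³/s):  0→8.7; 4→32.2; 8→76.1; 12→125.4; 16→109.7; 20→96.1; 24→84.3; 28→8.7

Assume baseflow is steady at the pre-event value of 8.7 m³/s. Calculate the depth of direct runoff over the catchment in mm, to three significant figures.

Direct runoff: 0.0, 23.5, 67.4, 116.7, 101.0, 87.4, 75.6, 0.0 m³/s; ΣQ_DR = 471.6 m³/s.
V = ΣQ_DR · Δt = 471.6 × 14400 s = 6.791 × 10^6 m³.
Over A = 101 km², depth = V / A = 67.2 mm.

d ≈ 67.2 mm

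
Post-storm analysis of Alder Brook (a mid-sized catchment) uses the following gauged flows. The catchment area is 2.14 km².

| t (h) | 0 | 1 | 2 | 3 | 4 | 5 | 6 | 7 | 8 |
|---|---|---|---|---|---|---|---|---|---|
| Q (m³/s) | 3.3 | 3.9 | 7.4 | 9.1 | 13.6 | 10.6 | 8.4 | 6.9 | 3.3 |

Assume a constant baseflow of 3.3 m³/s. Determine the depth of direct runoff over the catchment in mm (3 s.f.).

d ≈ 61.9 mm

Direct runoff: 0.0, 0.6, 4.1, 5.8, 10.3, 7.3, 5.1, 3.6, 0.0 m³/s; ΣQ_DR = 36.80 m³/s.
V = ΣQ_DR · Δt = 36.80 × 3600 s = 1.325 × 10^5 m³.
Over A = 2.14 km², depth = V / A = 61.9 mm.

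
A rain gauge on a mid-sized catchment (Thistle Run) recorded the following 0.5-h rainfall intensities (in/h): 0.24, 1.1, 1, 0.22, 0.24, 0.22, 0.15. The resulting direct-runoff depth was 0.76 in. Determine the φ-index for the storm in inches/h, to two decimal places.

Only the 2 blocks with intensity above φ contribute runoff: 1.1, 1 in/h.
Σ(I−φ)·Δt = d  ⇒  (1.1+1 − 2φ)·0.5 = 0.76
φ = (2.100 − 0.76/0.5) / 2 = 0.29 in/h.

φ ≈ 0.29 in/h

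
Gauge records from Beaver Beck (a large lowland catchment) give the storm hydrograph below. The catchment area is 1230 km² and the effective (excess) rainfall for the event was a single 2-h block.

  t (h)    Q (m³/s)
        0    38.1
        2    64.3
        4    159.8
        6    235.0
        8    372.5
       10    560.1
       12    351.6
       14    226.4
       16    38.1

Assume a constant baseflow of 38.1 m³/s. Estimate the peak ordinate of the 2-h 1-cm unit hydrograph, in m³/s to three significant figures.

U_p ≈ 524 m³/s

Direct runoff: 0.0, 26.2, 121.7, 196.9, 334.4, 522.0, 313.5, 188.3, 0.0 m³/s; ΣQ_DR = 1703 m³/s, peak = 522.0 m³/s.
Runoff depth d = ΣQ_DR·Δt / A = 1703 × 7200 / (1230 km²) = 9.969 mm.
The 1-cm UH is the DRH scaled by (10 mm)/d, so U_p = 522.0 × 10/9.969 = 524 m³/s.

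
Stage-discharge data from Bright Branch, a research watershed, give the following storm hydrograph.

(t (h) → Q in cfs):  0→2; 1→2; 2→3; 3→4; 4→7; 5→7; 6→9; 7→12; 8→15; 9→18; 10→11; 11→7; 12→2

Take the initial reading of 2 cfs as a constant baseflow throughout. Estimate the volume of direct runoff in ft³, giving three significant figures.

Direct-runoff ordinates (Q − Q_b): 0.0, 0.0, 1.0, 2.0, 5.0, 5.0, 7.0, 10.0, 13.0, 16.0, 9.0, 5.0, 0.0 cfs.
ΣQ_DR = 73.00 cfs.
With Δt = 1 h = 3600 s, V = ΣQ_DR · Δt = 73.00 × 3600 = 2.63 × 10^5 ft³.

V ≈ 2.63 × 10^5 ft³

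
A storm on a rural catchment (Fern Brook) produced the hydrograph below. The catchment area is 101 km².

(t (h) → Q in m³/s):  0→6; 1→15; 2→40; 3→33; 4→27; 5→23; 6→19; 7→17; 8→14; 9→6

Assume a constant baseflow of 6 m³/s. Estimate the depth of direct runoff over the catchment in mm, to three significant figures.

Direct runoff: 0.0, 9.0, 34.0, 27.0, 21.0, 17.0, 13.0, 11.0, 8.0, 0.0 m³/s; ΣQ_DR = 140.0 m³/s.
V = ΣQ_DR · Δt = 140.0 × 3600 s = 5.040 × 10^5 m³.
Over A = 101 km², depth = V / A = 4.99 mm.

d ≈ 4.99 mm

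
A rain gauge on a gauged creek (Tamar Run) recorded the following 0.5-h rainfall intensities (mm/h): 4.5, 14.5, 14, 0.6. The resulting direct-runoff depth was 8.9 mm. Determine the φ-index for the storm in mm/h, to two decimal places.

φ ≈ 5.35 mm/h

Only the 2 blocks with intensity above φ contribute runoff: 14.5, 14 mm/h.
Σ(I−φ)·Δt = d  ⇒  (14.5+14 − 2φ)·0.5 = 8.9
φ = (28.50 − 8.9/0.5) / 2 = 5.35 mm/h.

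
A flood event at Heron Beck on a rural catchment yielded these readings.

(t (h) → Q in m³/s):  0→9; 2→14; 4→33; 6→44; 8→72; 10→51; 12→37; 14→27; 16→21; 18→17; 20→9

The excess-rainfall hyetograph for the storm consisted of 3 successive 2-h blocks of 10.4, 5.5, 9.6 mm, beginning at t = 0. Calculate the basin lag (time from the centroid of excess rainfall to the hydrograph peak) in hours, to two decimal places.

t_L ≈ 5.06 h

Centroid of excess rainfall: t_c = Σ P_i·t̄_i / ΣP_i = 2.9373 h (block centres at 1, 3, 5 h).
Hydrograph peak occurs at t = 8 h, so basin lag t_L = 8 − 2.9373 = 5.06 h.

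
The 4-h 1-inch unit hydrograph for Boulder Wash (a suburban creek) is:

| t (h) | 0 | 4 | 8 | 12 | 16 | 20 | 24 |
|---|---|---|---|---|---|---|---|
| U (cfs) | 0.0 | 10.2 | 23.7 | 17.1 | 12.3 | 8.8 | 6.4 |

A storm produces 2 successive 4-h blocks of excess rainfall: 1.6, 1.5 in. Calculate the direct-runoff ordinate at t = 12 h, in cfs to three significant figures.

By discrete convolution, Q_j = Σ (P_i / 1 in) · U_{j−i}.
At t = 12 h (j=3): Q = (1.6/1)·17.1 + (1.5/1)·23.7 = 62.9 cfs.

Q ≈ 62.9 cfs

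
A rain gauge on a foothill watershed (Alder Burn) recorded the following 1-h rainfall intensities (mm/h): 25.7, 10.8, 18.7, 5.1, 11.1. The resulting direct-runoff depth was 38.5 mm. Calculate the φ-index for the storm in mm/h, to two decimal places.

φ ≈ 6.95 mm/h

Only the 4 blocks with intensity above φ contribute runoff: 25.7, 10.8, 18.7, 11.1 mm/h.
Σ(I−φ)·Δt = d  ⇒  (25.7+10.8+18.7+11.1 − 4φ)·1 = 38.5
φ = (66.30 − 38.5/1) / 4 = 6.95 mm/h.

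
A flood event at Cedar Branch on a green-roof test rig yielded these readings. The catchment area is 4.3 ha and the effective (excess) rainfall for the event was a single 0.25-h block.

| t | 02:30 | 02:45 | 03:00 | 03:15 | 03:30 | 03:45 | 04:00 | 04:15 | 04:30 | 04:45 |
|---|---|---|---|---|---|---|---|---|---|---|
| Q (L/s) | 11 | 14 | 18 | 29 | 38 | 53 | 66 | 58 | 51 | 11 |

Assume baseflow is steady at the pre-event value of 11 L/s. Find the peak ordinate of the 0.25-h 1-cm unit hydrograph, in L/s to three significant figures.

U_p ≈ 110 L/s

Direct runoff: 0.0, 3.0, 7.0, 18.0, 27.0, 42.0, 55.0, 47.0, 40.0, 0.0 L/s; ΣQ_DR = 239.0 L/s, peak = 55.0 L/s.
Runoff depth d = ΣQ_DR·Δt / A = 239.0 × 900 / (4.3 ha) = 5.002 mm.
The 1-cm UH is the DRH scaled by (10 mm)/d, so U_p = 55.0 × 10/5.002 = 110 L/s.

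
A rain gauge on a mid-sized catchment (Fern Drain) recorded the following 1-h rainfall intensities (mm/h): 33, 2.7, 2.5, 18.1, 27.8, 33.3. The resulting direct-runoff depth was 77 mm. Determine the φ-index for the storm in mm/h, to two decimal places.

φ ≈ 8.80 mm/h

Only the 4 blocks with intensity above φ contribute runoff: 33, 18.1, 27.8, 33.3 mm/h.
Σ(I−φ)·Δt = d  ⇒  (33+18.1+27.8+33.3 − 4φ)·1 = 77
φ = (112.2 − 77/1) / 4 = 8.80 mm/h.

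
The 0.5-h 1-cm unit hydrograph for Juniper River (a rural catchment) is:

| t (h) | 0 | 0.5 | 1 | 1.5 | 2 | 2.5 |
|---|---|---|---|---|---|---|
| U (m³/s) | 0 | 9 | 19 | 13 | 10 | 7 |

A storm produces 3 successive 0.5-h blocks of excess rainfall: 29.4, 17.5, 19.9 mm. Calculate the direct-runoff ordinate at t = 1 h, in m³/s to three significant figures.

Q ≈ 71.6 m³/s

By discrete convolution, Q_j = Σ (P_i / 10 mm) · U_{j−i}.
At t = 1 h (j=2): Q = (29.4/10)·19 + (17.5/10)·9 + (19.9/10)·0 = 71.6 m³/s.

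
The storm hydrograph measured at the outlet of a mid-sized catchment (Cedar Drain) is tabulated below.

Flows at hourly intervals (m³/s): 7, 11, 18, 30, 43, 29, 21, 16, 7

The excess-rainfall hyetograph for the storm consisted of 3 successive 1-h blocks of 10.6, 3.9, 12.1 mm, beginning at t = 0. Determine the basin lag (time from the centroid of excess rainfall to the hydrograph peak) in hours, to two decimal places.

t_L ≈ 2.44 h

Centroid of excess rainfall: t_c = Σ P_i·t̄_i / ΣP_i = 1.5564 h (block centres at 0.5, 1.5, 2.5 h).
Hydrograph peak occurs at t = 4 h, so basin lag t_L = 4 − 1.5564 = 2.44 h.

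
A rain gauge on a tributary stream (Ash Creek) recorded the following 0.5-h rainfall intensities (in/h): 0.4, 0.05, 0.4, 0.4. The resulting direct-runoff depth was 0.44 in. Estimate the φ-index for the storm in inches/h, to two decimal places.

φ ≈ 0.11 in/h

Only the 3 blocks with intensity above φ contribute runoff: 0.4, 0.4, 0.4 in/h.
Σ(I−φ)·Δt = d  ⇒  (0.4+0.4+0.4 − 3φ)·0.5 = 0.44
φ = (1.200 − 0.44/0.5) / 3 = 0.11 in/h.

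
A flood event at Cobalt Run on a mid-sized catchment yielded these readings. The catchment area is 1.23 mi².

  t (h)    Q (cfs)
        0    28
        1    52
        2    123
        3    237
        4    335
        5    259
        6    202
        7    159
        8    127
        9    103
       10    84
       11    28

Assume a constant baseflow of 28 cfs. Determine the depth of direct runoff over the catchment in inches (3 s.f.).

Direct runoff: 0.0, 24.0, 95.0, 209.0, 307.0, 231.0, 174.0, 131.0, 99.0, 75.0, 56.0, 0.0 cfs; ΣQ_DR = 1401 cfs.
V = ΣQ_DR · Δt = 1401 × 3600 s = 5.044 × 10^6 ft³.
Over A = 1.23 mi², depth = V / A = 1.77 in.

d ≈ 1.77 in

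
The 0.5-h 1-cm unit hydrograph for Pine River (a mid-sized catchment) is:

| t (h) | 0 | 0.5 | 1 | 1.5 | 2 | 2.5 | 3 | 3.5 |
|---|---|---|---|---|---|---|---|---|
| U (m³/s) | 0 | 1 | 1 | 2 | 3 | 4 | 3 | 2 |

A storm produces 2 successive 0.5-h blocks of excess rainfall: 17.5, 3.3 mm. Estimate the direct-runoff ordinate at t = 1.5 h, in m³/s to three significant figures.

By discrete convolution, Q_j = Σ (P_i / 10 mm) · U_{j−i}.
At t = 1.5 h (j=3): Q = (17.5/10)·2 + (3.3/10)·1 = 3.83 m³/s.

Q ≈ 3.83 m³/s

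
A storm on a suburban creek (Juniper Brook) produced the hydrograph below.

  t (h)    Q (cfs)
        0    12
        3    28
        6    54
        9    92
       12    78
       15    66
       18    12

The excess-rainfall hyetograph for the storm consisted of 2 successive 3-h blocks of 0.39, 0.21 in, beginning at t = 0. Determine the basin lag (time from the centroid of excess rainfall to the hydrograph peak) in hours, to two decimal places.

t_L ≈ 6.45 h

Centroid of excess rainfall: t_c = Σ P_i·t̄_i / ΣP_i = 2.5500 h (block centres at 1.5, 4.5 h).
Hydrograph peak occurs at t = 9 h, so basin lag t_L = 9 − 2.5500 = 6.45 h.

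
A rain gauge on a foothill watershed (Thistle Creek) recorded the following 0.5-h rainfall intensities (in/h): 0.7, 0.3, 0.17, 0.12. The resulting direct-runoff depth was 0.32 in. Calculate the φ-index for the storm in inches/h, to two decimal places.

φ ≈ 0.18 in/h

Only the 2 blocks with intensity above φ contribute runoff: 0.7, 0.3 in/h.
Σ(I−φ)·Δt = d  ⇒  (0.7+0.3 − 2φ)·0.5 = 0.32
φ = (1.000 − 0.32/0.5) / 2 = 0.18 in/h.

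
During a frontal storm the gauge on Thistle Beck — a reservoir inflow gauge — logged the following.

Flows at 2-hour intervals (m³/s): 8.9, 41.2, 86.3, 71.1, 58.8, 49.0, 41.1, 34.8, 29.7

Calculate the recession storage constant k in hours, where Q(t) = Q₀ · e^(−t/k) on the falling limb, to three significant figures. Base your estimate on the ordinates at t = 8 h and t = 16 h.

On the falling limb, Q drops from 58.8 to 29.7 m³/s between t = 8 h and t = 16 h (Δt = 8 h).
k = −Δt / ln(Q₂/Q₁) = −8 / ln(29.7/58.8) = 11.7 h.

k ≈ 11.7 h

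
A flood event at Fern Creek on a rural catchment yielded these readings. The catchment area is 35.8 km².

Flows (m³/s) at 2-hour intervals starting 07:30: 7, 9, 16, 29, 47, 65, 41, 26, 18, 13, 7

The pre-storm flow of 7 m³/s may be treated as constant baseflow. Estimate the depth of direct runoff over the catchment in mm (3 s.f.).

d ≈ 40.4 mm

Direct runoff: 0.0, 2.0, 9.0, 22.0, 40.0, 58.0, 34.0, 19.0, 11.0, 6.0, 0.0 m³/s; ΣQ_DR = 201.0 m³/s.
V = ΣQ_DR · Δt = 201.0 × 7200 s = 1.447 × 10^6 m³.
Over A = 35.8 km², depth = V / A = 40.4 mm.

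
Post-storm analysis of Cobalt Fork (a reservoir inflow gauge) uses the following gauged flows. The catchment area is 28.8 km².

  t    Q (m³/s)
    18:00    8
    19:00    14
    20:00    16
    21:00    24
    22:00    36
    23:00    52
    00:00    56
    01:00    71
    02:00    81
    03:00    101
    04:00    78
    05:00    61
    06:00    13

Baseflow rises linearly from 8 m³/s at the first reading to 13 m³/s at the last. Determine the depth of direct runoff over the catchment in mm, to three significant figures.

Direct runoff: 0.00, 5.58, 7.17, 14.75, 26.33, 41.92, 45.50, 60.08, 69.67, 89.25, 65.83, 48.42, 0.00 m³/s; ΣQ_DR = 474.5 m³/s.
V = ΣQ_DR · Δt = 474.5 × 3600 s = 1.708 × 10^6 m³.
Over A = 28.8 km², depth = V / A = 59.3 mm.

d ≈ 59.3 mm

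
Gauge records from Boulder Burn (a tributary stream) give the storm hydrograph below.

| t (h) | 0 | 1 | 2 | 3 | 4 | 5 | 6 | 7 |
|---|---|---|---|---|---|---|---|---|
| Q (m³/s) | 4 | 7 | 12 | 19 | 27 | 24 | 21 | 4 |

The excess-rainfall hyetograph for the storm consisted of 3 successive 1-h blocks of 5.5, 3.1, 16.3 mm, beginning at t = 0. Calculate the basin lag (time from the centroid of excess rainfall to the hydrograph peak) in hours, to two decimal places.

t_L ≈ 2.07 h

Centroid of excess rainfall: t_c = Σ P_i·t̄_i / ΣP_i = 1.9337 h (block centres at 0.5, 1.5, 2.5 h).
Hydrograph peak occurs at t = 4 h, so basin lag t_L = 4 − 1.9337 = 2.07 h.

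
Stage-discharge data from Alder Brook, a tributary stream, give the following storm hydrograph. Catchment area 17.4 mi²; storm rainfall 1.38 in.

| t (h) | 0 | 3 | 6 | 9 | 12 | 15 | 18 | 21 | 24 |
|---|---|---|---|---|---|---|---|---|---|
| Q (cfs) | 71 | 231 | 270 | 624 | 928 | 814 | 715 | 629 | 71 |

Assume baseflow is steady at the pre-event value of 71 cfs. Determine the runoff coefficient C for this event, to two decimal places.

ΣQ_DR = 3714 cfs; V = ΣQ_DR·Δt = 4.011 × 10^7 ft³.
Runoff depth d = V / A = 0.9923 in.
C = d / P = 0.9923 / 1.38 = 0.72.

C ≈ 0.72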